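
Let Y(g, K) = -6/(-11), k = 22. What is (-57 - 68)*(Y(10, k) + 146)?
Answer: -201500/11 ≈ -18318.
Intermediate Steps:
Y(g, K) = 6/11 (Y(g, K) = -6*(-1/11) = 6/11)
(-57 - 68)*(Y(10, k) + 146) = (-57 - 68)*(6/11 + 146) = -125*1612/11 = -201500/11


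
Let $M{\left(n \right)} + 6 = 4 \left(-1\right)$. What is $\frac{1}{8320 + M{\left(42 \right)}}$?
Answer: $\frac{1}{8310} \approx 0.00012034$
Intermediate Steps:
$M{\left(n \right)} = -10$ ($M{\left(n \right)} = -6 + 4 \left(-1\right) = -6 - 4 = -10$)
$\frac{1}{8320 + M{\left(42 \right)}} = \frac{1}{8320 - 10} = \frac{1}{8310}$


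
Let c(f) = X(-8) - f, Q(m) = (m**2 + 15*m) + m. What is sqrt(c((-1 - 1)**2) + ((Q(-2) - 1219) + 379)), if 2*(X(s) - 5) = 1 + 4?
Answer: I*sqrt(3458)/2 ≈ 29.402*I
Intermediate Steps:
Q(m) = m**2 + 16*m
X(s) = 15/2 (X(s) = 5 + (1 + 4)/2 = 5 + (1/2)*5 = 5 + 5/2 = 15/2)
c(f) = 15/2 - f
sqrt(c((-1 - 1)**2) + ((Q(-2) - 1219) + 379)) = sqrt((15/2 - (-1 - 1)**2) + ((-2*(16 - 2) - 1219) + 379)) = sqrt((15/2 - 1*(-2)**2) + ((-2*14 - 1219) + 379)) = sqrt((15/2 - 1*4) + ((-28 - 1219) + 379)) = sqrt((15/2 - 4) + (-1247 + 379)) = sqrt(7/2 - 868) = sqrt(-1729/2) = I*sqrt(3458)/2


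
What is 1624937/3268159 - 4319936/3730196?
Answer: -2014226055043/3047718407291 ≈ -0.66090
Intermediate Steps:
1624937/3268159 - 4319936/3730196 = 1624937*(1/3268159) - 4319936*1/3730196 = 1624937/3268159 - 1079984/932549 = -2014226055043/3047718407291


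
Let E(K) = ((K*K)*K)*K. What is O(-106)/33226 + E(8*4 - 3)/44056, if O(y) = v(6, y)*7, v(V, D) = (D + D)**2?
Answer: 18680244277/731902328 ≈ 25.523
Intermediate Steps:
v(V, D) = 4*D**2 (v(V, D) = (2*D)**2 = 4*D**2)
E(K) = K**4 (E(K) = (K**2*K)*K = K**3*K = K**4)
O(y) = 28*y**2 (O(y) = (4*y**2)*7 = 28*y**2)
O(-106)/33226 + E(8*4 - 3)/44056 = (28*(-106)**2)/33226 + (8*4 - 3)**4/44056 = (28*11236)*(1/33226) + (32 - 3)**4*(1/44056) = 314608*(1/33226) + 29**4*(1/44056) = 157304/16613 + 707281*(1/44056) = 157304/16613 + 707281/44056 = 18680244277/731902328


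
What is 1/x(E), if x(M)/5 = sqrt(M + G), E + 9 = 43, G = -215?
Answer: -I*sqrt(181)/905 ≈ -0.014866*I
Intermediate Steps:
E = 34 (E = -9 + 43 = 34)
x(M) = 5*sqrt(-215 + M) (x(M) = 5*sqrt(M - 215) = 5*sqrt(-215 + M))
1/x(E) = 1/(5*sqrt(-215 + 34)) = 1/(5*sqrt(-181)) = 1/(5*(I*sqrt(181))) = 1/(5*I*sqrt(181)) = -I*sqrt(181)/905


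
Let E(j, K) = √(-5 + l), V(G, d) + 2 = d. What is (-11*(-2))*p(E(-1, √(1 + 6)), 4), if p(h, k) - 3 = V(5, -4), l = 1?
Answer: -66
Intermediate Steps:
V(G, d) = -2 + d
E(j, K) = 2*I (E(j, K) = √(-5 + 1) = √(-4) = 2*I)
p(h, k) = -3 (p(h, k) = 3 + (-2 - 4) = 3 - 6 = -3)
(-11*(-2))*p(E(-1, √(1 + 6)), 4) = -11*(-2)*(-3) = 22*(-3) = -66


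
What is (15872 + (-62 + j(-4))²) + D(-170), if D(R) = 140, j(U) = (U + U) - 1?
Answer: 21053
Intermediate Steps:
j(U) = -1 + 2*U (j(U) = 2*U - 1 = -1 + 2*U)
(15872 + (-62 + j(-4))²) + D(-170) = (15872 + (-62 + (-1 + 2*(-4)))²) + 140 = (15872 + (-62 + (-1 - 8))²) + 140 = (15872 + (-62 - 9)²) + 140 = (15872 + (-71)²) + 140 = (15872 + 5041) + 140 = 20913 + 140 = 21053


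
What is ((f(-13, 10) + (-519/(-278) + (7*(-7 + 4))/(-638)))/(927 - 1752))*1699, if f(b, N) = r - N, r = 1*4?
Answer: 102962798/12193775 ≈ 8.4439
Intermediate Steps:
r = 4
f(b, N) = 4 - N
((f(-13, 10) + (-519/(-278) + (7*(-7 + 4))/(-638)))/(927 - 1752))*1699 = (((4 - 1*10) + (-519/(-278) + (7*(-7 + 4))/(-638)))/(927 - 1752))*1699 = (((4 - 10) + (-519*(-1/278) + (7*(-3))*(-1/638)))/(-825))*1699 = ((-6 + (519/278 - 21*(-1/638)))*(-1/825))*1699 = ((-6 + (519/278 + 21/638))*(-1/825))*1699 = ((-6 + 84240/44341)*(-1/825))*1699 = -181806/44341*(-1/825)*1699 = (60602/12193775)*1699 = 102962798/12193775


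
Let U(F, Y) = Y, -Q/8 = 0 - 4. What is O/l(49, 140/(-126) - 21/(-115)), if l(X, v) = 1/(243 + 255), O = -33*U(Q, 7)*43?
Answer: -4946634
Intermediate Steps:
Q = 32 (Q = -8*(0 - 4) = -8*(-4) = 32)
O = -9933 (O = -33*7*43 = -231*43 = -9933)
l(X, v) = 1/498
O/l(49, 140/(-126) - 21/(-115)) = -9933/1/498 = -9933*498 = -4946634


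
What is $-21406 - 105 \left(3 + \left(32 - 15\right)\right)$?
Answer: $-23506$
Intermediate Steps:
$-21406 - 105 \left(3 + \left(32 - 15\right)\right) = -21406 - 105 \left(3 + 17\right) = -21406 - 2100 = -23506$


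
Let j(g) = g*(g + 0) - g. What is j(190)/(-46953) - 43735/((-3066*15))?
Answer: 2977693/15995322 ≈ 0.18616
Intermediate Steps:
j(g) = g² - g (j(g) = g*g - g = g² - g)
j(190)/(-46953) - 43735/((-3066*15)) = (190*(-1 + 190))/(-46953) - 43735/((-3066*15)) = (190*189)*(-1/46953) - 43735/(-45990) = 35910*(-1/46953) - 43735*(-1/45990) = -1330/1739 + 8747/9198 = 2977693/15995322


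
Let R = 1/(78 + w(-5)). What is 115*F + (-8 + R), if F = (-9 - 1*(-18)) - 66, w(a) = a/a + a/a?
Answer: -525039/80 ≈ -6563.0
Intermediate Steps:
w(a) = 2 (w(a) = 1 + 1 = 2)
R = 1/80 (R = 1/(78 + 2) = 1/80 ≈ 0.012500)
F = -57 (F = (-9 + 18) - 66 = 9 - 66 = -57)
115*F + (-8 + R) = 115*(-57) + (-8 + 1/80) = -6555 - 639/80 = -525039/80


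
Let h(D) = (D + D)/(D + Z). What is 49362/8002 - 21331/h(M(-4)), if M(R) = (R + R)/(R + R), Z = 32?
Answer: -2816346561/8002 ≈ -3.5196e+5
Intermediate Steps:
M(R) = 1 (M(R) = (2*R)/((2*R)) = (2*R)*(1/(2*R)) = 1)
h(D) = 2*D/(32 + D) (h(D) = (D + D)/(D + 32) = (2*D)/(32 + D) = 2*D/(32 + D))
49362/8002 - 21331/h(M(-4)) = 49362/8002 - 21331/(2*1/(32 + 1)) = 49362*(1/8002) - 21331/(2*1/33) = 24681/4001 - 21331/(2*1*(1/33)) = 24681/4001 - 21331/2/33 = 24681/4001 - 21331*33/2 = 24681/4001 - 703923/2 = -2816346561/8002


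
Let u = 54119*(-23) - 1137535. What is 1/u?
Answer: -1/2382272 ≈ -4.1977e-7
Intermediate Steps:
u = -2382272 (u = -1244737 - 1137535 = -2382272)
1/u = 1/(-2382272) = -1/2382272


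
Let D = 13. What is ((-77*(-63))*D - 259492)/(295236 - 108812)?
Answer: -196429/186424 ≈ -1.0537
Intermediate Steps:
((-77*(-63))*D - 259492)/(295236 - 108812) = (-77*(-63)*13 - 259492)/(295236 - 108812) = (4851*13 - 259492)/186424 = (63063 - 259492)*(1/186424) = -196429*1/186424 = -196429/186424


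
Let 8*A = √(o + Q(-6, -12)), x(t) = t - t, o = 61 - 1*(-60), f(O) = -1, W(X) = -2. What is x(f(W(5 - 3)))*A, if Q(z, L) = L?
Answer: 0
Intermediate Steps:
o = 121 (o = 61 + 60 = 121)
x(t) = 0
A = √109/8 (A = √(121 - 12)/8 = √109/8 ≈ 1.3050)
x(f(W(5 - 3)))*A = 0*(√109/8) = 0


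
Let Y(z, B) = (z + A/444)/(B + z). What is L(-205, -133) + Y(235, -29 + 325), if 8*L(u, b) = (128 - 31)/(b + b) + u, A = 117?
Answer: -1054732961/41808816 ≈ -25.228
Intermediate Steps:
L(u, b) = u/8 + 97/(16*b) (L(u, b) = ((128 - 31)/(b + b) + u)/8 = (97/((2*b)) + u)/8 = (97*(1/(2*b)) + u)/8 = (97/(2*b) + u)/8 = (u + 97/(2*b))/8 = u/8 + 97/(16*b))
Y(z, B) = (39/148 + z)/(B + z) (Y(z, B) = (z + 117/444)/(B + z) = (z + 117*(1/444))/(B + z) = (z + 39/148)/(B + z) = (39/148 + z)/(B + z))
L(-205, -133) + Y(235, -29 + 325) = ((1/8)*(-205) + (97/16)/(-133)) + (39/148 + 235)/((-29 + 325) + 235) = (-205/8 + (97/16)*(-1/133)) + (34819/148)/(296 + 235) = (-205/8 - 97/2128) + (34819/148)/531 = -54627/2128 + (1/531)*(34819/148) = -54627/2128 + 34819/78588 = -1054732961/41808816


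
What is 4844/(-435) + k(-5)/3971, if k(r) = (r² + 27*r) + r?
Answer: -19285549/1727385 ≈ -11.165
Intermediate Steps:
k(r) = r² + 28*r
4844/(-435) + k(-5)/3971 = 4844/(-435) - 5*(28 - 5)/3971 = 4844*(-1/435) - 5*23*(1/3971) = -4844/435 - 115*1/3971 = -4844/435 - 115/3971 = -19285549/1727385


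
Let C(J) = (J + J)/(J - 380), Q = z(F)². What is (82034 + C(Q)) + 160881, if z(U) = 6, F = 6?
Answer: 10445336/43 ≈ 2.4291e+5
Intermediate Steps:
Q = 36 (Q = 6² = 36)
C(J) = 2*J/(-380 + J) (C(J) = (2*J)/(-380 + J) = 2*J/(-380 + J))
(82034 + C(Q)) + 160881 = (82034 + 2*36/(-380 + 36)) + 160881 = (82034 + 2*36/(-344)) + 160881 = (82034 + 2*36*(-1/344)) + 160881 = (82034 - 9/43) + 160881 = 3527453/43 + 160881 = 10445336/43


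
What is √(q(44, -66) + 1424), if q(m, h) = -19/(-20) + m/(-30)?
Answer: √1281135/30 ≈ 37.729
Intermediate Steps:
q(m, h) = 19/20 - m/30 (q(m, h) = -19*(-1/20) + m*(-1/30) = 19/20 - m/30)
√(q(44, -66) + 1424) = √((19/20 - 1/30*44) + 1424) = √((19/20 - 22/15) + 1424) = √(-31/60 + 1424) = √(85409/60) = √1281135/30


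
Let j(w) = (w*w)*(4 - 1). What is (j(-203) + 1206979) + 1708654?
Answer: 3039260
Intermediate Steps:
j(w) = 3*w² (j(w) = w²*3 = 3*w²)
(j(-203) + 1206979) + 1708654 = (3*(-203)² + 1206979) + 1708654 = (3*41209 + 1206979) + 1708654 = (123627 + 1206979) + 1708654 = 1330606 + 1708654 = 3039260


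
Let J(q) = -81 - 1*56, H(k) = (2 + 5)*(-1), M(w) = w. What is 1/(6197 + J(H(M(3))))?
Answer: 1/6060 ≈ 0.00016502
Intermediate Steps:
H(k) = -7 (H(k) = 7*(-1) = -7)
J(q) = -137 (J(q) = -81 - 56 = -137)
1/(6197 + J(H(M(3)))) = 1/(6197 - 137) = 1/6060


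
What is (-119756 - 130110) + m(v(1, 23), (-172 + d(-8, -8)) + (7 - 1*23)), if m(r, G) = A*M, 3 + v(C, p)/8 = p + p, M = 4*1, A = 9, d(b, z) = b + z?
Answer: -249830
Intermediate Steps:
M = 4
v(C, p) = -24 + 16*p (v(C, p) = -24 + 8*(p + p) = -24 + 8*(2*p) = -24 + 16*p)
m(r, G) = 36 (m(r, G) = 9*4 = 36)
(-119756 - 130110) + m(v(1, 23), (-172 + d(-8, -8)) + (7 - 1*23)) = (-119756 - 130110) + 36 = -249866 + 36 = -249830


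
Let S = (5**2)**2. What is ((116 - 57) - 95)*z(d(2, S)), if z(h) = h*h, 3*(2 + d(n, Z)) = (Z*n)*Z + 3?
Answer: -2441387500036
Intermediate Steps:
S = 625 (S = 25**2 = 625)
d(n, Z) = -1 + n*Z**2/3 (d(n, Z) = -2 + ((Z*n)*Z + 3)/3 = -2 + (n*Z**2 + 3)/3 = -2 + (3 + n*Z**2)/3 = -2 + (1 + n*Z**2/3) = -1 + n*Z**2/3)
z(h) = h**2
((116 - 57) - 95)*z(d(2, S)) = ((116 - 57) - 95)*(-1 + (1/3)*2*625**2)**2 = (59 - 95)*(-1 + (1/3)*2*390625)**2 = -36*(-1 + 781250/3)**2 = -36*(781247/3)**2 = -36*610346875009/9 = -2441387500036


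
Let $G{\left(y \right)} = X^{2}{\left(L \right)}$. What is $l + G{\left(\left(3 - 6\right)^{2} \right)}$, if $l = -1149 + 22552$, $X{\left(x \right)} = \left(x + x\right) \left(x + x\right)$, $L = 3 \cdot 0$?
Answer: $21403$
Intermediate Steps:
$L = 0$
$X{\left(x \right)} = 4 x^{2}$ ($X{\left(x \right)} = 2 x 2 x = 4 x^{2}$)
$l = 21403$
$G{\left(y \right)} = 0$ ($G{\left(y \right)} = \left(4 \cdot 0^{2}\right)^{2} = \left(4 \cdot 0\right)^{2} = 0^{2} = 0$)
$l + G{\left(\left(3 - 6\right)^{2} \right)} = 21403 + 0 = 21403$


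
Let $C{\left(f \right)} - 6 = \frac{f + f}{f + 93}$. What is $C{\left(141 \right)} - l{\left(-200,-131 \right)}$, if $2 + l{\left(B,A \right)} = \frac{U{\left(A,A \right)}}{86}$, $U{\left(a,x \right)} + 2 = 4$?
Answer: $\frac{15398}{1677} \approx 9.1819$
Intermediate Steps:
$C{\left(f \right)} = 6 + \frac{2 f}{93 + f}$ ($C{\left(f \right)} = 6 + \frac{f + f}{f + 93} = 6 + \frac{2 f}{93 + f}$)
$U{\left(a,x \right)} = 2$ ($U{\left(a,x \right)} = -2 + 4 = 2$)
$l{\left(B,A \right)} = - \frac{85}{43}$ ($l{\left(B,A \right)} = -2 + \frac{2}{86} = -2 + 2 \cdot \frac{1}{86} = -2 + \frac{1}{43} = - \frac{85}{43}$)
$C{\left(141 \right)} - l{\left(-200,-131 \right)} = \frac{2 \left(279 + 4 \cdot 141\right)}{93 + 141} - - \frac{85}{43} = \frac{2 \left(279 + 564\right)}{234} + \frac{85}{43} = 2 \cdot \frac{1}{234} \cdot 843 + \frac{85}{43} = \frac{281}{39} + \frac{85}{43} = \frac{15398}{1677}$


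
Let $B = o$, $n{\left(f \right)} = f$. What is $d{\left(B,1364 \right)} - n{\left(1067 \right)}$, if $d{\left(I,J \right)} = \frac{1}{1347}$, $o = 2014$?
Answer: $- \frac{1437248}{1347} \approx -1067.0$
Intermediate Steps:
$B = 2014$
$d{\left(I,J \right)} = \frac{1}{1347}$
$d{\left(B,1364 \right)} - n{\left(1067 \right)} = \frac{1}{1347} - 1067 = - \frac{1437248}{1347}$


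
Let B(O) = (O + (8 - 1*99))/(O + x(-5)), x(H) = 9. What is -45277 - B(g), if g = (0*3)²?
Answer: -407402/9 ≈ -45267.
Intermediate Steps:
g = 0 (g = 0² = 0)
B(O) = (-91 + O)/(9 + O) (B(O) = (O + (8 - 1*99))/(O + 9) = (O + (8 - 99))/(9 + O) = (O - 91)/(9 + O) = (-91 + O)/(9 + O))
-45277 - B(g) = -45277 - (-91 + 0)/(9 + 0) = -45277 - (-91)/9 = -45277 - 1*(-91/9) = -45277 + 91/9 = -407402/9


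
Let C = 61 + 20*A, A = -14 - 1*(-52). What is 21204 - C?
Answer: 20383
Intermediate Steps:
A = 38 (A = -14 + 52 = 38)
C = 821 (C = 61 + 20*38 = 61 + 760 = 821)
21204 - C = 21204 - 1*821 = 21204 - 821 = 20383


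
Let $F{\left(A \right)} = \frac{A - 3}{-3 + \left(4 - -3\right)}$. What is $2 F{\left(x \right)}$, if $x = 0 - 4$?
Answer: $- \frac{7}{2} \approx -3.5$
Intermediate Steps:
$x = -4$
$F{\left(A \right)} = - \frac{3}{4} + \frac{A}{4}$ ($F{\left(A \right)} = \frac{-3 + A}{-3 + \left(4 + 3\right)} = \frac{-3 + A}{-3 + 7} = \frac{-3 + A}{4} = \left(-3 + A\right) \frac{1}{4} = - \frac{3}{4} + \frac{A}{4}$)
$2 F{\left(x \right)} = 2 \left(- \frac{3}{4} + \frac{1}{4} \left(-4\right)\right) = 2 \left(- \frac{3}{4} - 1\right) = 2 \left(- \frac{7}{4}\right) = - \frac{7}{2}$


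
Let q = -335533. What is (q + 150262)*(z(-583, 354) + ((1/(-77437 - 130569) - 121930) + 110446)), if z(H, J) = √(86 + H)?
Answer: 442564416210255/208006 - 185271*I*√497 ≈ 2.1277e+9 - 4.1303e+6*I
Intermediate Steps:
(q + 150262)*(z(-583, 354) + ((1/(-77437 - 130569) - 121930) + 110446)) = (-335533 + 150262)*(√(86 - 583) + ((1/(-77437 - 130569) - 121930) + 110446)) = -185271*(√(-497) + ((1/(-208006) - 121930) + 110446)) = -185271*(I*√497 + ((-1/208006 - 121930) + 110446)) = -185271*(I*√497 + (-25362171581/208006 + 110446)) = -185271*(I*√497 - 2388740905/208006) = -185271*(-2388740905/208006 + I*√497) = 442564416210255/208006 - 185271*I*√497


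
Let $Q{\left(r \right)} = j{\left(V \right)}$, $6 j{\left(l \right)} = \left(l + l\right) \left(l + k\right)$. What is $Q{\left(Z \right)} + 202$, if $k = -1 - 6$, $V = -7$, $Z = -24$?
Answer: $\frac{704}{3} \approx 234.67$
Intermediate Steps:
$k = -7$ ($k = -1 - 6 = -7$)
$j{\left(l \right)} = \frac{l \left(-7 + l\right)}{3}$ ($j{\left(l \right)} = \frac{\left(l + l\right) \left(l - 7\right)}{6} = \frac{2 l \left(-7 + l\right)}{6} = \frac{l \left(-7 + l\right)}{3}$)
$Q{\left(r \right)} = \frac{98}{3}$ ($Q{\left(r \right)} = \frac{1}{3} \left(-7\right) \left(-7 - 7\right) = \frac{1}{3} \left(-7\right) \left(-14\right) = \frac{98}{3}$)
$Q{\left(Z \right)} + 202 = \frac{98}{3} + 202 = \frac{704}{3}$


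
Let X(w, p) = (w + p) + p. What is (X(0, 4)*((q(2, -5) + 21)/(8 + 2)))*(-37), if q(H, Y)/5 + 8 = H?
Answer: 1332/5 ≈ 266.40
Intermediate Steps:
q(H, Y) = -40 + 5*H
X(w, p) = w + 2*p (X(w, p) = (p + w) + p = w + 2*p)
(X(0, 4)*((q(2, -5) + 21)/(8 + 2)))*(-37) = ((0 + 2*4)*(((-40 + 5*2) + 21)/(8 + 2)))*(-37) = ((0 + 8)*(((-40 + 10) + 21)/10))*(-37) = (8*((-30 + 21)*(⅒)))*(-37) = (8*(-9*⅒))*(-37) = (8*(-9/10))*(-37) = -36/5*(-37) = 1332/5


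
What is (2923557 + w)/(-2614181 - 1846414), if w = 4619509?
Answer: -7543066/4460595 ≈ -1.6910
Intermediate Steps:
(2923557 + w)/(-2614181 - 1846414) = (2923557 + 4619509)/(-2614181 - 1846414) = 7543066/(-4460595) = 7543066*(-1/4460595) = -7543066/4460595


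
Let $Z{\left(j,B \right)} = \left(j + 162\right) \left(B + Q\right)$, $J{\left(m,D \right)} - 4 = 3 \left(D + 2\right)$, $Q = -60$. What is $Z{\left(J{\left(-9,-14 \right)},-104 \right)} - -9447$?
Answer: $-11873$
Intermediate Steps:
$J{\left(m,D \right)} = 10 + 3 D$ ($J{\left(m,D \right)} = 4 + 3 \left(D + 2\right) = 4 + 3 \left(2 + D\right) = 4 + \left(6 + 3 D\right) = 10 + 3 D$)
$Z{\left(j,B \right)} = \left(-60 + B\right) \left(162 + j\right)$ ($Z{\left(j,B \right)} = \left(j + 162\right) \left(B - 60\right) = \left(162 + j\right) \left(-60 + B\right) = \left(-60 + B\right) \left(162 + j\right)$)
$Z{\left(J{\left(-9,-14 \right)},-104 \right)} - -9447 = \left(-9720 - 60 \left(10 + 3 \left(-14\right)\right) + 162 \left(-104\right) - 104 \left(10 + 3 \left(-14\right)\right)\right) - -9447 = \left(-9720 - 60 \left(10 - 42\right) - 16848 - 104 \left(10 - 42\right)\right) + 9447 = \left(-9720 - -1920 - 16848 - -3328\right) + 9447 = \left(-9720 + 1920 - 16848 + 3328\right) + 9447 = -21320 + 9447 = -11873$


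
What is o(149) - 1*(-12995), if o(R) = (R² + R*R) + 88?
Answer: 57485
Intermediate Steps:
o(R) = 88 + 2*R² (o(R) = (R² + R²) + 88 = 2*R² + 88 = 88 + 2*R²)
o(149) - 1*(-12995) = (88 + 2*149²) - 1*(-12995) = (88 + 2*22201) + 12995 = (88 + 44402) + 12995 = 44490 + 12995 = 57485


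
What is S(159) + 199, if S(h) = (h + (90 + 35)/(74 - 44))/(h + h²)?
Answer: 30376339/152640 ≈ 199.01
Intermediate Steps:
S(h) = (25/6 + h)/(h + h²) (S(h) = (h + 125/30)/(h + h²) = (h + 125*(1/30))/(h + h²) = (h + 25/6)/(h + h²) = (25/6 + h)/(h + h²))
S(159) + 199 = (25/6 + 159)/(159*(1 + 159)) + 199 = (1/159)*(979/6)/160 + 199 = (1/159)*(1/160)*(979/6) + 199 = 979/152640 + 199 = 30376339/152640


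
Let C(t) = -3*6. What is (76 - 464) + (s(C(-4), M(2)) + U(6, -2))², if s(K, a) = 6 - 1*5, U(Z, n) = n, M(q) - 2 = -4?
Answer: -387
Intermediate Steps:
C(t) = -18
M(q) = -2 (M(q) = 2 - 4 = -2)
s(K, a) = 1 (s(K, a) = 6 - 5 = 1)
(76 - 464) + (s(C(-4), M(2)) + U(6, -2))² = (76 - 464) + (1 - 2)² = -388 + (-1)² = -388 + 1 = -387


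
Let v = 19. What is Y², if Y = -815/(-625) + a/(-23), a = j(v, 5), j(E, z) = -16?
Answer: 33051001/8265625 ≈ 3.9986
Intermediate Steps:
a = -16
Y = 5749/2875 (Y = -815/(-625) - 16/(-23) = -815*(-1/625) - 16*(-1/23) = 163/125 + 16/23 = 5749/2875 ≈ 1.9997)
Y² = (5749/2875)² = 33051001/8265625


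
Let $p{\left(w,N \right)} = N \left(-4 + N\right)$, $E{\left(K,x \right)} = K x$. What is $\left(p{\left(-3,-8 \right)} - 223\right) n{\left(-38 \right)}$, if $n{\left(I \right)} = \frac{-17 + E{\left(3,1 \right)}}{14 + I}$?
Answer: $- \frac{889}{12} \approx -74.083$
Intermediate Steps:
$n{\left(I \right)} = - \frac{14}{14 + I}$ ($n{\left(I \right)} = \frac{-17 + 3 \cdot 1}{14 + I} = \frac{-17 + 3}{14 + I} = - \frac{14}{14 + I}$)
$\left(p{\left(-3,-8 \right)} - 223\right) n{\left(-38 \right)} = \left(- 8 \left(-4 - 8\right) - 223\right) \left(- \frac{14}{14 - 38}\right) = \left(\left(-8\right) \left(-12\right) - 223\right) \left(- \frac{14}{-24}\right) = \left(96 - 223\right) \left(\left(-14\right) \left(- \frac{1}{24}\right)\right) = \left(-127\right) \frac{7}{12} = - \frac{889}{12}$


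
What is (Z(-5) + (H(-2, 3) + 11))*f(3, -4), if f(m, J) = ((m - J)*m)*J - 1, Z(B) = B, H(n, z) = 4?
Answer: -850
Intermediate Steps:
f(m, J) = -1 + J*m*(m - J) (f(m, J) = (m*(m - J))*J - 1 = J*m*(m - J) - 1 = -1 + J*m*(m - J))
(Z(-5) + (H(-2, 3) + 11))*f(3, -4) = (-5 + (4 + 11))*(-1 - 4*3² - 1*3*(-4)²) = (-5 + 15)*(-1 - 4*9 - 1*3*16) = 10*(-1 - 36 - 48) = 10*(-85) = -850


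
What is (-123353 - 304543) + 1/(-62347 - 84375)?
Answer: -62781756913/146722 ≈ -4.2790e+5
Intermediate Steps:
(-123353 - 304543) + 1/(-62347 - 84375) = -427896 + 1/(-146722) = -427896 - 1/146722 = -62781756913/146722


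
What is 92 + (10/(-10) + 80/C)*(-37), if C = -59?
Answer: 10571/59 ≈ 179.17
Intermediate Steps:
92 + (10/(-10) + 80/C)*(-37) = 92 + (10/(-10) + 80/(-59))*(-37) = 92 + (10*(-⅒) + 80*(-1/59))*(-37) = 92 + (-1 - 80/59)*(-37) = 92 - 139/59*(-37) = 92 + 5143/59 = 10571/59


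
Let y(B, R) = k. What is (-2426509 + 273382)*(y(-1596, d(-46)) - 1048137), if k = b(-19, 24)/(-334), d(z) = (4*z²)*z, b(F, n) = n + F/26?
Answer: 19597809996722751/8684 ≈ 2.2568e+12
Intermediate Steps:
b(F, n) = n + F/26 (b(F, n) = n + F*(1/26) = n + F/26)
d(z) = 4*z³
k = -605/8684 (k = (24 + (1/26)*(-19))/(-334) = (24 - 19/26)*(-1/334) = (605/26)*(-1/334) = -605/8684 ≈ -0.069668)
y(B, R) = -605/8684
(-2426509 + 273382)*(y(-1596, d(-46)) - 1048137) = (-2426509 + 273382)*(-605/8684 - 1048137) = -2153127*(-9102022313/8684) = 19597809996722751/8684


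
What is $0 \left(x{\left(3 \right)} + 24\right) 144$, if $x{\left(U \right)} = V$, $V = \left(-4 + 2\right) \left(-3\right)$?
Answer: $0$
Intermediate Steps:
$V = 6$ ($V = \left(-2\right) \left(-3\right) = 6$)
$x{\left(U \right)} = 6$
$0 \left(x{\left(3 \right)} + 24\right) 144 = 0 \left(6 + 24\right) 144 = 0 \cdot 30 \cdot 144 = 0 \cdot 144 = 0$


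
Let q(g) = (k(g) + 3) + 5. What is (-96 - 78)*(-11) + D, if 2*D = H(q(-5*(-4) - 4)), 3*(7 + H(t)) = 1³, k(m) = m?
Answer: 5732/3 ≈ 1910.7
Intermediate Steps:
q(g) = 8 + g (q(g) = (g + 3) + 5 = (3 + g) + 5 = 8 + g)
H(t) = -20/3 (H(t) = -7 + (⅓)*1³ = -7 + (⅓)*1 = -7 + ⅓ = -20/3)
D = -10/3 (D = (½)*(-20/3) = -10/3 ≈ -3.3333)
(-96 - 78)*(-11) + D = (-96 - 78)*(-11) - 10/3 = -174*(-11) - 10/3 = 1914 - 10/3 = 5732/3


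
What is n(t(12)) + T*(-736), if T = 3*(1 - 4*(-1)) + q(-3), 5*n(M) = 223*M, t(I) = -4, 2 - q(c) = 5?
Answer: -45052/5 ≈ -9010.4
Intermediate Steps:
q(c) = -3 (q(c) = 2 - 1*5 = 2 - 5 = -3)
n(M) = 223*M/5 (n(M) = (223*M)/5 = 223*M/5)
T = 12 (T = 3*(1 - 4*(-1)) - 3 = 3*(1 + 4) - 3 = 3*5 - 3 = 15 - 3 = 12)
n(t(12)) + T*(-736) = (223/5)*(-4) + 12*(-736) = -892/5 - 8832 = -45052/5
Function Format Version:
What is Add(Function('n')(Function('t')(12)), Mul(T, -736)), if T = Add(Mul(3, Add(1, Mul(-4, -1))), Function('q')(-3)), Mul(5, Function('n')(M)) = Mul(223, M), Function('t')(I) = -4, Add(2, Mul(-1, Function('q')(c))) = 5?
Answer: Rational(-45052, 5) ≈ -9010.4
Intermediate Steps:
Function('q')(c) = -3 (Function('q')(c) = Add(2, Mul(-1, 5)) = Add(2, -5) = -3)
Function('n')(M) = Mul(Rational(223, 5), M) (Function('n')(M) = Mul(Rational(1, 5), Mul(223, M)) = Mul(Rational(223, 5), M))
T = 12 (T = Add(Mul(3, Add(1, Mul(-4, -1))), -3) = Add(Mul(3, Add(1, 4)), -3) = Add(Mul(3, 5), -3) = Add(15, -3) = 12)
Add(Function('n')(Function('t')(12)), Mul(T, -736)) = Add(Mul(Rational(223, 5), -4), Mul(12, -736)) = Add(Rational(-892, 5), -8832) = Rational(-45052, 5)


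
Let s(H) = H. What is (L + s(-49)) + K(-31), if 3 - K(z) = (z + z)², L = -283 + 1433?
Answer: -2740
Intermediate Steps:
L = 1150
K(z) = 3 - 4*z² (K(z) = 3 - (z + z)² = 3 - (2*z)² = 3 - 4*z²)
(L + s(-49)) + K(-31) = (1150 - 49) + (3 - 4*(-31)²) = 1101 + (3 - 4*961) = 1101 + (3 - 3844) = 1101 - 3841 = -2740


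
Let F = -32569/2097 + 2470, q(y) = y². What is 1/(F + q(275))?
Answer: 2097/163732646 ≈ 1.2807e-5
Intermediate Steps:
F = 5147021/2097 (F = -32569*1/2097 + 2470 = -32569/2097 + 2470 = 5147021/2097 ≈ 2454.5)
1/(F + q(275)) = 1/(5147021/2097 + 275²) = 1/(5147021/2097 + 75625) = 1/(163732646/2097) = 2097/163732646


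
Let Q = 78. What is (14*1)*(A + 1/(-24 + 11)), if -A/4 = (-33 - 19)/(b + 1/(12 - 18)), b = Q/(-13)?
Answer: -227654/481 ≈ -473.29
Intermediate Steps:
b = -6 (b = 78/(-13) = 78*(-1/13) = -6)
A = -1248/37 (A = -4*(-33 - 19)/(-6 + 1/(12 - 18)) = -(-208)/(-6 + 1/(-6)) = -(-208)/(-6 - ⅙) = -(-208)/(-37/6) = -(-208)*(-6)/37 = -4*312/37 = -1248/37 ≈ -33.730)
(14*1)*(A + 1/(-24 + 11)) = (14*1)*(-1248/37 + 1/(-24 + 11)) = 14*(-1248/37 + 1/(-13)) = 14*(-1248/37 - 1/13) = 14*(-16261/481) = -227654/481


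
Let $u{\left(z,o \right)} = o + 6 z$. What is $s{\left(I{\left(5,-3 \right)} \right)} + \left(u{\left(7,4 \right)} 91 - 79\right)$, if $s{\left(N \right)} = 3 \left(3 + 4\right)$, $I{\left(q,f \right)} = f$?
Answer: $4128$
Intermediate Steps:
$s{\left(N \right)} = 21$ ($s{\left(N \right)} = 3 \cdot 7 = 21$)
$s{\left(I{\left(5,-3 \right)} \right)} + \left(u{\left(7,4 \right)} 91 - 79\right) = 21 - \left(79 - \left(4 + 6 \cdot 7\right) 91\right) = 21 - \left(79 - \left(4 + 42\right) 91\right) = 21 + \left(46 \cdot 91 - 79\right) = 21 + \left(4186 - 79\right) = 21 + 4107 = 4128$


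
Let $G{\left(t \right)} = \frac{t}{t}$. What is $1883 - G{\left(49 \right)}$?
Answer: $1882$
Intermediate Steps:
$G{\left(t \right)} = 1$
$1883 - G{\left(49 \right)} = 1883 - 1 = 1882$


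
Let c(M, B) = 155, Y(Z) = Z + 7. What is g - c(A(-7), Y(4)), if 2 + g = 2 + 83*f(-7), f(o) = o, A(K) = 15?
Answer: -736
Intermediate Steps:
Y(Z) = 7 + Z
g = -581 (g = -2 + (2 + 83*(-7)) = -2 + (2 - 581) = -2 - 579 = -581)
g - c(A(-7), Y(4)) = -581 - 1*155 = -581 - 155 = -736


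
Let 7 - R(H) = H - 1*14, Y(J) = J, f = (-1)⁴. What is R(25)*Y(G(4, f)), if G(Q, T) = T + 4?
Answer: -20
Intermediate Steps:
f = 1
G(Q, T) = 4 + T
R(H) = 21 - H (R(H) = 7 - (H - 1*14) = 7 - (H - 14) = 7 - (-14 + H) = 7 + (14 - H) = 21 - H)
R(25)*Y(G(4, f)) = (21 - 1*25)*(4 + 1) = (21 - 25)*5 = -4*5 = -20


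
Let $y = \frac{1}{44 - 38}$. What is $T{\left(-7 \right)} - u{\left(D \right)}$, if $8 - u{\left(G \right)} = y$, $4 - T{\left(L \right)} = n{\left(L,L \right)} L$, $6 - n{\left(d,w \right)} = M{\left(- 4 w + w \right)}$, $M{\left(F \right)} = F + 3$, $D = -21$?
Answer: $- \frac{779}{6} \approx -129.83$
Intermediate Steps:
$M{\left(F \right)} = 3 + F$
$n{\left(d,w \right)} = 3 + 3 w$ ($n{\left(d,w \right)} = 6 - \left(3 + \left(- 4 w + w\right)\right) = 6 - \left(3 - 3 w\right) = 6 + \left(-3 + 3 w\right) = 3 + 3 w$)
$y = \frac{1}{6} \approx 0.16667$
$T{\left(L \right)} = 4 - L \left(3 + 3 L\right)$ ($T{\left(L \right)} = 4 - \left(3 + 3 L\right) L = 4 - L \left(3 + 3 L\right)$)
$u{\left(G \right)} = \frac{47}{6}$ ($u{\left(G \right)} = 8 - \frac{1}{6} = \frac{47}{6}$)
$T{\left(-7 \right)} - u{\left(D \right)} = \left(4 - - 21 \left(1 - 7\right)\right) - \frac{47}{6} = \left(4 - \left(-21\right) \left(-6\right)\right) - \frac{47}{6} = \left(4 - 126\right) - \frac{47}{6} = -122 - \frac{47}{6} = - \frac{779}{6}$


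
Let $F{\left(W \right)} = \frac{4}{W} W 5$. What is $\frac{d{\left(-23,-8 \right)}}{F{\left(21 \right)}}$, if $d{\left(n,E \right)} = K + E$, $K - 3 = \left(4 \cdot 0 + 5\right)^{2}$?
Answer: $1$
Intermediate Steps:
$K = 28$ ($K = 3 + \left(4 \cdot 0 + 5\right)^{2} = 3 + \left(0 + 5\right)^{2} = 3 + 5^{2} = 3 + 25 = 28$)
$d{\left(n,E \right)} = 28 + E$
$F{\left(W \right)} = 20$ ($F{\left(W \right)} = 4 \cdot 5 = 20$)
$\frac{d{\left(-23,-8 \right)}}{F{\left(21 \right)}} = \frac{28 - 8}{20} = 20 \cdot \frac{1}{20} = 1$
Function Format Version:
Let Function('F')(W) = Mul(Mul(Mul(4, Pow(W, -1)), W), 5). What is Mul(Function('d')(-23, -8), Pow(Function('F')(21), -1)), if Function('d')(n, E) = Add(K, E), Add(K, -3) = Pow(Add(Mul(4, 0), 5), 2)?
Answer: 1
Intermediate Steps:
K = 28 (K = Add(3, Pow(Add(Mul(4, 0), 5), 2)) = Add(3, Pow(Add(0, 5), 2)) = Add(3, Pow(5, 2)) = Add(3, 25) = 28)
Function('d')(n, E) = Add(28, E)
Function('F')(W) = 20 (Function('F')(W) = Mul(4, 5) = 20)
Mul(Function('d')(-23, -8), Pow(Function('F')(21), -1)) = Mul(Add(28, -8), Pow(20, -1)) = Mul(20, Rational(1, 20)) = 1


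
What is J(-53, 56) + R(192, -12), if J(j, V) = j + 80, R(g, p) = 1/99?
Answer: 2674/99 ≈ 27.010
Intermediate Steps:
R(g, p) = 1/99
J(j, V) = 80 + j
J(-53, 56) + R(192, -12) = (80 - 53) + 1/99 = 27 + 1/99 = 2674/99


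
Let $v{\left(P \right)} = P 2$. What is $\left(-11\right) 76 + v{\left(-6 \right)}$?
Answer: $-848$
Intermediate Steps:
$v{\left(P \right)} = 2 P$
$\left(-11\right) 76 + v{\left(-6 \right)} = \left(-11\right) 76 + 2 \left(-6\right) = -836 - 12 = -848$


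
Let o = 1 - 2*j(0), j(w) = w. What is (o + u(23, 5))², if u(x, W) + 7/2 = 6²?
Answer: 4489/4 ≈ 1122.3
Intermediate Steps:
u(x, W) = 65/2 (u(x, W) = -7/2 + 6² = -7/2 + 36 = 65/2)
o = 1 (o = 1 - 2*0 = 1 + 0 = 1)
(o + u(23, 5))² = (1 + 65/2)² = (67/2)² = 4489/4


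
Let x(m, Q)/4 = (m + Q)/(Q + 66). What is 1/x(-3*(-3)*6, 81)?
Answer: 49/180 ≈ 0.27222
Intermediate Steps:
x(m, Q) = 4*(Q + m)/(66 + Q) (x(m, Q) = 4*((m + Q)/(Q + 66)) = 4*((Q + m)/(66 + Q)) = 4*(Q + m)/(66 + Q))
1/x(-3*(-3)*6, 81) = 1/(4*(81 - 3*(-3)*6)/(66 + 81)) = 1/(4*(81 + 9*6)/147) = 1/(4*(1/147)*(81 + 54)) = 1/(4*(1/147)*135) = 1/(180/49) = 49/180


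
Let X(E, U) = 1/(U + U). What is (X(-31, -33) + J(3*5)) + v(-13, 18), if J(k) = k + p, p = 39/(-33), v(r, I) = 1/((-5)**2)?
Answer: 22841/1650 ≈ 13.843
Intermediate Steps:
v(r, I) = 1/25
p = -13/11 (p = 39*(-1/33) = -13/11 ≈ -1.1818)
X(E, U) = 1/(2*U)
J(k) = -13/11 + k (J(k) = k - 13/11 = -13/11 + k)
(X(-31, -33) + J(3*5)) + v(-13, 18) = ((1/2)/(-33) + (-13/11 + 3*5)) + 1/25 = ((1/2)*(-1/33) + (-13/11 + 15)) + 1/25 = (-1/66 + 152/11) + 1/25 = 911/66 + 1/25 = 22841/1650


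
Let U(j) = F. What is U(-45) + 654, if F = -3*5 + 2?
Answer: 641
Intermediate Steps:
F = -13 (F = -15 + 2 = -13)
U(j) = -13
U(-45) + 654 = -13 + 654 = 641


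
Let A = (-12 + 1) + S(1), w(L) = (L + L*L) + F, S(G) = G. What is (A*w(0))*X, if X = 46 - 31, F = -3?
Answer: 450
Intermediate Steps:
X = 15
w(L) = -3 + L + L² (w(L) = (L + L*L) - 3 = (L + L²) - 3 = -3 + L + L²)
A = -10 (A = (-12 + 1) + 1 = -11 + 1 = -10)
(A*w(0))*X = -10*(-3 + 0 + 0²)*15 = -10*(-3 + 0 + 0)*15 = -10*(-3)*15 = 30*15 = 450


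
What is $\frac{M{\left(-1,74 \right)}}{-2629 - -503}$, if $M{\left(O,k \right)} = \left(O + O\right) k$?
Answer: $\frac{74}{1063} \approx 0.069614$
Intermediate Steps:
$M{\left(O,k \right)} = 2 O k$
$\frac{M{\left(-1,74 \right)}}{-2629 - -503} = \frac{2 \left(-1\right) 74}{-2629 - -503} = - \frac{148}{-2629 + 503} = - \frac{148}{-2126} = \left(-148\right) \left(- \frac{1}{2126}\right) = \frac{74}{1063}$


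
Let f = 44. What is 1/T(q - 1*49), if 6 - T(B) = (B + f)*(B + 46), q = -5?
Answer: -1/74 ≈ -0.013514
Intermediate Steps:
T(B) = 6 - (44 + B)*(46 + B) (T(B) = 6 - (B + 44)*(B + 46) = 6 - (44 + B)*(46 + B))
1/T(q - 1*49) = 1/(-2018 - (-5 - 1*49)**2 - 90*(-5 - 1*49)) = 1/(-2018 - (-5 - 49)**2 - 90*(-5 - 49)) = 1/(-2018 - 1*(-54)**2 - 90*(-54)) = 1/(-2018 - 1*2916 + 4860) = 1/(-2018 - 2916 + 4860) = 1/(-74) = -1/74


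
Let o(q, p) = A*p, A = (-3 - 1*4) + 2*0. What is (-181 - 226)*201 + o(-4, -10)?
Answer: -81737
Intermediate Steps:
A = -7 (A = (-3 - 4) + 0 = -7 + 0 = -7)
o(q, p) = -7*p
(-181 - 226)*201 + o(-4, -10) = (-181 - 226)*201 - 7*(-10) = -407*201 + 70 = -81807 + 70 = -81737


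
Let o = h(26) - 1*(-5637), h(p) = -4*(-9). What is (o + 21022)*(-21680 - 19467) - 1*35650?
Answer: -1098454815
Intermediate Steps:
h(p) = 36
o = 5673 (o = 36 - 1*(-5637) = 36 + 5637 = 5673)
(o + 21022)*(-21680 - 19467) - 1*35650 = (5673 + 21022)*(-21680 - 19467) - 1*35650 = 26695*(-41147) - 35650 = -1098419165 - 35650 = -1098454815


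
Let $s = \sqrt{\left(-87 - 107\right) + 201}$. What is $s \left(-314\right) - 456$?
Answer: $-456 - 314 \sqrt{7} \approx -1286.8$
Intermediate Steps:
$s = \sqrt{7}$ ($s = \sqrt{\left(-87 - 107\right) + 201} = \sqrt{-194 + 201} = \sqrt{7} \approx 2.6458$)
$s \left(-314\right) - 456 = \sqrt{7} \left(-314\right) - 456 = - 314 \sqrt{7} - 456 = -456 - 314 \sqrt{7}$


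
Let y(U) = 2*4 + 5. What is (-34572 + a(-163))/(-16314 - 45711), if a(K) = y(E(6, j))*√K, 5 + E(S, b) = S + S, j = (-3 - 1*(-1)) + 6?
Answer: 11524/20675 - 13*I*√163/62025 ≈ 0.55739 - 0.0026759*I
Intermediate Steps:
j = 4 (j = (-3 + 1) + 6 = -2 + 6 = 4)
E(S, b) = -5 + 2*S (E(S, b) = -5 + (S + S) = -5 + 2*S)
y(U) = 13 (y(U) = 8 + 5 = 13)
a(K) = 13*√K
(-34572 + a(-163))/(-16314 - 45711) = (-34572 + 13*√(-163))/(-16314 - 45711) = (-34572 + 13*(I*√163))/(-62025) = (-34572 + 13*I*√163)*(-1/62025) = 11524/20675 - 13*I*√163/62025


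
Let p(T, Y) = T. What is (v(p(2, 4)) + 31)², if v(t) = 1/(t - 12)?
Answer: 95481/100 ≈ 954.81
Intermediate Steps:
v(t) = 1/(-12 + t)
(v(p(2, 4)) + 31)² = (1/(-12 + 2) + 31)² = (1/(-10) + 31)² = (-⅒ + 31)² = (309/10)² = 95481/100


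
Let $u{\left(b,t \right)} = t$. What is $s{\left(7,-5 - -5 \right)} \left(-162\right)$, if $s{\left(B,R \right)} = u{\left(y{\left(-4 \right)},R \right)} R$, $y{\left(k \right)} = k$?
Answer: $0$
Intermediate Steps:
$s{\left(B,R \right)} = R^{2}$ ($s{\left(B,R \right)} = R R = R^{2}$)
$s{\left(7,-5 - -5 \right)} \left(-162\right) = \left(-5 - -5\right)^{2} \left(-162\right) = \left(-5 + 5\right)^{2} \left(-162\right) = 0^{2} \left(-162\right) = 0 \left(-162\right) = 0$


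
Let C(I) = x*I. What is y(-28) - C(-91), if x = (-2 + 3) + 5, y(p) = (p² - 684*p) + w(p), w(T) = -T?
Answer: 20510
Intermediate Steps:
y(p) = p² - 685*p (y(p) = (p² - 684*p) - p = p² - 685*p)
x = 6 (x = 1 + 5 = 6)
C(I) = 6*I
y(-28) - C(-91) = -28*(-685 - 28) - 6*(-91) = -28*(-713) - 1*(-546) = 19964 + 546 = 20510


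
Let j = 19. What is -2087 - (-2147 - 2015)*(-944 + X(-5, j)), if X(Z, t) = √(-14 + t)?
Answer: -3931015 + 4162*√5 ≈ -3.9217e+6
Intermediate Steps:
-2087 - (-2147 - 2015)*(-944 + X(-5, j)) = -2087 - (-2147 - 2015)*(-944 + √(-14 + 19)) = -2087 - (-4162)*(-944 + √5) = -2087 - (3928928 - 4162*√5) = -2087 + (-3928928 + 4162*√5) = -3931015 + 4162*√5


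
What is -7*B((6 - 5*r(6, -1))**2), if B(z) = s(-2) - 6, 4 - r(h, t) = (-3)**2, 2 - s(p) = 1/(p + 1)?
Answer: 21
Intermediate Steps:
s(p) = 2 - 1/(1 + p) (s(p) = 2 - 1/(p + 1) = 2 - 1/(1 + p))
r(h, t) = -5 (r(h, t) = 4 - 1*(-3)**2 = 4 - 1*9 = 4 - 9 = -5)
B(z) = -3 (B(z) = (1 + 2*(-2))/(1 - 2) - 6 = (1 - 4)/(-1) - 6 = -1*(-3) - 6 = 3 - 6 = -3)
-7*B((6 - 5*r(6, -1))**2) = -7*(-3) = 21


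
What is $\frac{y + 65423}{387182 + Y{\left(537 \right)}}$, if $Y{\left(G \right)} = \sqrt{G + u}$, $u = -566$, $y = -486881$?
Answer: $- \frac{54393650452}{49969967051} + \frac{140486 i \sqrt{29}}{49969967051} \approx -1.0885 + 1.514 \cdot 10^{-5} i$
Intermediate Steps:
$Y{\left(G \right)} = \sqrt{-566 + G}$ ($Y{\left(G \right)} = \sqrt{G - 566} = \sqrt{-566 + G}$)
$\frac{y + 65423}{387182 + Y{\left(537 \right)}} = \frac{-486881 + 65423}{387182 + \sqrt{-566 + 537}} = - \frac{421458}{387182 + \sqrt{-29}} = - \frac{421458}{387182 + i \sqrt{29}}$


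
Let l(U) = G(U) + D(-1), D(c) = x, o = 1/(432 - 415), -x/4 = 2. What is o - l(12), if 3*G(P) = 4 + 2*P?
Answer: -65/51 ≈ -1.2745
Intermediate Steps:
x = -8 (x = -4*2 = -8)
G(P) = 4/3 + 2*P/3 (G(P) = (4 + 2*P)/3 = 4/3 + 2*P/3)
o = 1/17 ≈ 0.058824
D(c) = -8
l(U) = -20/3 + 2*U/3 (l(U) = (4/3 + 2*U/3) - 8 = -20/3 + 2*U/3)
o - l(12) = 1/17 - (-20/3 + (2/3)*12) = 1/17 - (-20/3 + 8) = 1/17 - 1*4/3 = 1/17 - 4/3 = -65/51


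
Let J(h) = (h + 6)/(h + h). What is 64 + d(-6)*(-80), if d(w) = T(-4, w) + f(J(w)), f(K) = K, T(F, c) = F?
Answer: 384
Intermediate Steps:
J(h) = (6 + h)/(2*h) (J(h) = (6 + h)/((2*h)) = (6 + h)*(1/(2*h)) = (6 + h)/(2*h))
d(w) = -4 + (6 + w)/(2*w)
64 + d(-6)*(-80) = 64 + (-7/2 + 3/(-6))*(-80) = 64 + (-7/2 + 3*(-⅙))*(-80) = 64 + (-7/2 - ½)*(-80) = 64 - 4*(-80) = 64 + 320 = 384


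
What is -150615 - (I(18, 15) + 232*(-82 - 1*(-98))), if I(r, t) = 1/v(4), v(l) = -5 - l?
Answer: -1388942/9 ≈ -1.5433e+5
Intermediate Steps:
I(r, t) = -⅑ (I(r, t) = 1/(-5 - 1*4) = 1/(-5 - 4) = 1/(-9) = -⅑)
-150615 - (I(18, 15) + 232*(-82 - 1*(-98))) = -150615 - (-⅑ + 232*(-82 - 1*(-98))) = -150615 - (-⅑ + 232*(-82 + 98)) = -150615 - (-⅑ + 232*16) = -150615 - (-⅑ + 3712) = -150615 - 1*33407/9 = -150615 - 33407/9 = -1388942/9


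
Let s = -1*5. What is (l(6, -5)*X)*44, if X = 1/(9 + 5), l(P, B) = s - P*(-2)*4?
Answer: 946/7 ≈ 135.14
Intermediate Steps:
s = -5
l(P, B) = -5 + 8*P (l(P, B) = -5 - P*(-2)*4 = -5 - (-2*P)*4 = -5 - (-8)*P = -5 + 8*P)
X = 1/14 ≈ 0.071429
(l(6, -5)*X)*44 = ((-5 + 8*6)*(1/14))*44 = ((-5 + 48)*(1/14))*44 = (43*(1/14))*44 = (43/14)*44 = 946/7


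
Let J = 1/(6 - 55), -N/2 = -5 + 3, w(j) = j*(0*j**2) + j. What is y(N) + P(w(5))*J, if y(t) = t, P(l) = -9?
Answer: 205/49 ≈ 4.1837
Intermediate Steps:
w(j) = j (w(j) = j*0 + j = 0 + j = j)
N = 4 (N = -2*(-5 + 3) = -2*(-2) = 4)
J = -1/49 (J = 1/(-49) = -1/49 ≈ -0.020408)
y(N) + P(w(5))*J = 4 - 9*(-1/49) = 4 + 9/49 = 205/49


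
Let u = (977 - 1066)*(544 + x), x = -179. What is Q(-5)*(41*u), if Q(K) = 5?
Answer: -6659425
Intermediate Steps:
u = -32485 (u = (977 - 1066)*(544 - 179) = -89*365 = -32485)
Q(-5)*(41*u) = 5*(41*(-32485)) = 5*(-1331885) = -6659425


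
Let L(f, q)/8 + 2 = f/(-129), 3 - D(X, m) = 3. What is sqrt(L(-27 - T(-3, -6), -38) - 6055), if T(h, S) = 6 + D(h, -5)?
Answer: I*sqrt(11221495)/43 ≈ 77.903*I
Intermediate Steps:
D(X, m) = 0 (D(X, m) = 3 - 1*3 = 3 - 3 = 0)
T(h, S) = 6 (T(h, S) = 6 + 0 = 6)
L(f, q) = -16 - 8*f/129 (L(f, q) = -16 + 8*(f/(-129)) = -16 + 8*(f*(-1/129)) = -16 + 8*(-f/129) = -16 - 8*f/129)
sqrt(L(-27 - T(-3, -6), -38) - 6055) = sqrt((-16 - 8*(-27 - 1*6)/129) - 6055) = sqrt((-16 - 8*(-27 - 6)/129) - 6055) = sqrt((-16 - 8/129*(-33)) - 6055) = sqrt((-16 + 88/43) - 6055) = sqrt(-600/43 - 6055) = sqrt(-260965/43) = I*sqrt(11221495)/43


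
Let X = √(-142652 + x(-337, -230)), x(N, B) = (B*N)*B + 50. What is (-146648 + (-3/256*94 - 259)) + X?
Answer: -18804237/128 + I*√17969902 ≈ -1.4691e+5 + 4239.1*I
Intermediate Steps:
x(N, B) = 50 + N*B² (x(N, B) = N*B² + 50 = 50 + N*B²)
X = I*√17969902 (X = √(-142652 + (50 - 337*(-230)²)) = √(-142652 + (50 - 337*52900)) = √(-142652 + (50 - 17827300)) = √(-142652 - 17827250) = √(-17969902) = I*√17969902 ≈ 4239.1*I)
(-146648 + (-3/256*94 - 259)) + X = (-146648 + (-3/256*94 - 259)) + I*√17969902 = (-146648 + (-141/128 - 259)) + I*√17969902 = (-146648 - 33293/128) + I*√17969902 = -18804237/128 + I*√17969902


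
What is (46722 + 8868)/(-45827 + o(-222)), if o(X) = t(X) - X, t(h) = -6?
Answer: -3270/2683 ≈ -1.2188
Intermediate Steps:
o(X) = -6 - X
(46722 + 8868)/(-45827 + o(-222)) = (46722 + 8868)/(-45827 + (-6 - 1*(-222))) = 55590/(-45827 + (-6 + 222)) = 55590/(-45827 + 216) = 55590/(-45611) = 55590*(-1/45611) = -3270/2683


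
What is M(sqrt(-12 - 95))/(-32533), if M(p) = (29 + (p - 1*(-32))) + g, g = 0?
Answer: -61/32533 - I*sqrt(107)/32533 ≈ -0.001875 - 0.00031796*I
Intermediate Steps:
M(p) = 61 + p (M(p) = (29 + (p - 1*(-32))) + 0 = (29 + (p + 32)) + 0 = (29 + (32 + p)) + 0 = (61 + p) + 0 = 61 + p)
M(sqrt(-12 - 95))/(-32533) = (61 + sqrt(-12 - 95))/(-32533) = (61 + sqrt(-107))*(-1/32533) = (61 + I*sqrt(107))*(-1/32533) = -61/32533 - I*sqrt(107)/32533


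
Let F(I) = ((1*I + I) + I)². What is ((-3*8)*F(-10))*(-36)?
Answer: 777600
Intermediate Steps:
F(I) = 9*I² (F(I) = ((I + I) + I)² = (2*I + I)² = (3*I)² = 9*I²)
((-3*8)*F(-10))*(-36) = ((-3*8)*(9*(-10)²))*(-36) = -216*100*(-36) = -24*900*(-36) = -21600*(-36) = 777600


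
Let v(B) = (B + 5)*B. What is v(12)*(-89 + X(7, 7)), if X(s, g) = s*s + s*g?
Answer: 1836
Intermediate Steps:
X(s, g) = s**2 + g*s
v(B) = B*(5 + B) (v(B) = (5 + B)*B = B*(5 + B))
v(12)*(-89 + X(7, 7)) = (12*(5 + 12))*(-89 + 7*(7 + 7)) = (12*17)*(-89 + 7*14) = 204*(-89 + 98) = 204*9 = 1836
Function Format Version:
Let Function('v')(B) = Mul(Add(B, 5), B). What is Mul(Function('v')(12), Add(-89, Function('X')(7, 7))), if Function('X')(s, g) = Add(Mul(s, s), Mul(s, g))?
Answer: 1836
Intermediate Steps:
Function('X')(s, g) = Add(Pow(s, 2), Mul(g, s))
Function('v')(B) = Mul(B, Add(5, B)) (Function('v')(B) = Mul(Add(5, B), B) = Mul(B, Add(5, B)))
Mul(Function('v')(12), Add(-89, Function('X')(7, 7))) = Mul(Mul(12, Add(5, 12)), Add(-89, Mul(7, Add(7, 7)))) = Mul(Mul(12, 17), Add(-89, Mul(7, 14))) = Mul(204, Add(-89, 98)) = Mul(204, 9) = 1836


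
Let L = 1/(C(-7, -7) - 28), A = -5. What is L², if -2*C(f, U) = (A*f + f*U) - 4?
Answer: 1/4624 ≈ 0.00021626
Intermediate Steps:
C(f, U) = 2 + 5*f/2 - U*f/2 (C(f, U) = -((-5*f + f*U) - 4)/2 = -((-5*f + U*f) - 4)/2 = -(-4 - 5*f + U*f)/2 = 2 + 5*f/2 - U*f/2)
L = -1/68 (L = 1/((2 + (5/2)*(-7) - ½*(-7)*(-7)) - 28) = 1/((2 - 35/2 - 49/2) - 28) = 1/(-40 - 28) = 1/(-68) = -1/68 ≈ -0.014706)
L² = (-1/68)² = 1/4624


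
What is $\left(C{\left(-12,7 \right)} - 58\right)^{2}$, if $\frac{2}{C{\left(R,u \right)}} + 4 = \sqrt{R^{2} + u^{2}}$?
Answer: $\frac{105227336}{31329} - \frac{41032 \sqrt{193}}{31329} \approx 3340.6$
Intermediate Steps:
$C{\left(R,u \right)} = \frac{2}{-4 + \sqrt{R^{2} + u^{2}}}$
$\left(C{\left(-12,7 \right)} - 58\right)^{2} = \left(\frac{2}{-4 + \sqrt{\left(-12\right)^{2} + 7^{2}}} - 58\right)^{2} = \left(\frac{2}{-4 + \sqrt{144 + 49}} - 58\right)^{2} = \left(\frac{2}{-4 + \sqrt{193}} - 58\right)^{2} = \left(-58 + \frac{2}{-4 + \sqrt{193}}\right)^{2}$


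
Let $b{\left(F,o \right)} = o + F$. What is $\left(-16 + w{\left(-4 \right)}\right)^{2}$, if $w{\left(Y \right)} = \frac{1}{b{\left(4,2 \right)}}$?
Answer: $\frac{9025}{36} \approx 250.69$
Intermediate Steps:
$b{\left(F,o \right)} = F + o$
$w{\left(Y \right)} = \frac{1}{6}$ ($w{\left(Y \right)} = \frac{1}{4 + 2} = \frac{1}{6}$)
$\left(-16 + w{\left(-4 \right)}\right)^{2} = \left(-16 + \frac{1}{6}\right)^{2} = \left(- \frac{95}{6}\right)^{2} = \frac{9025}{36}$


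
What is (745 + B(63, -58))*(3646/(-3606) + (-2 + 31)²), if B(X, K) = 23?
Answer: 387712000/601 ≈ 6.4511e+5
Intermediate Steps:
(745 + B(63, -58))*(3646/(-3606) + (-2 + 31)²) = (745 + 23)*(3646/(-3606) + (-2 + 31)²) = 768*(3646*(-1/3606) + 29²) = 768*(-1823/1803 + 841) = 768*(1514500/1803) = 387712000/601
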